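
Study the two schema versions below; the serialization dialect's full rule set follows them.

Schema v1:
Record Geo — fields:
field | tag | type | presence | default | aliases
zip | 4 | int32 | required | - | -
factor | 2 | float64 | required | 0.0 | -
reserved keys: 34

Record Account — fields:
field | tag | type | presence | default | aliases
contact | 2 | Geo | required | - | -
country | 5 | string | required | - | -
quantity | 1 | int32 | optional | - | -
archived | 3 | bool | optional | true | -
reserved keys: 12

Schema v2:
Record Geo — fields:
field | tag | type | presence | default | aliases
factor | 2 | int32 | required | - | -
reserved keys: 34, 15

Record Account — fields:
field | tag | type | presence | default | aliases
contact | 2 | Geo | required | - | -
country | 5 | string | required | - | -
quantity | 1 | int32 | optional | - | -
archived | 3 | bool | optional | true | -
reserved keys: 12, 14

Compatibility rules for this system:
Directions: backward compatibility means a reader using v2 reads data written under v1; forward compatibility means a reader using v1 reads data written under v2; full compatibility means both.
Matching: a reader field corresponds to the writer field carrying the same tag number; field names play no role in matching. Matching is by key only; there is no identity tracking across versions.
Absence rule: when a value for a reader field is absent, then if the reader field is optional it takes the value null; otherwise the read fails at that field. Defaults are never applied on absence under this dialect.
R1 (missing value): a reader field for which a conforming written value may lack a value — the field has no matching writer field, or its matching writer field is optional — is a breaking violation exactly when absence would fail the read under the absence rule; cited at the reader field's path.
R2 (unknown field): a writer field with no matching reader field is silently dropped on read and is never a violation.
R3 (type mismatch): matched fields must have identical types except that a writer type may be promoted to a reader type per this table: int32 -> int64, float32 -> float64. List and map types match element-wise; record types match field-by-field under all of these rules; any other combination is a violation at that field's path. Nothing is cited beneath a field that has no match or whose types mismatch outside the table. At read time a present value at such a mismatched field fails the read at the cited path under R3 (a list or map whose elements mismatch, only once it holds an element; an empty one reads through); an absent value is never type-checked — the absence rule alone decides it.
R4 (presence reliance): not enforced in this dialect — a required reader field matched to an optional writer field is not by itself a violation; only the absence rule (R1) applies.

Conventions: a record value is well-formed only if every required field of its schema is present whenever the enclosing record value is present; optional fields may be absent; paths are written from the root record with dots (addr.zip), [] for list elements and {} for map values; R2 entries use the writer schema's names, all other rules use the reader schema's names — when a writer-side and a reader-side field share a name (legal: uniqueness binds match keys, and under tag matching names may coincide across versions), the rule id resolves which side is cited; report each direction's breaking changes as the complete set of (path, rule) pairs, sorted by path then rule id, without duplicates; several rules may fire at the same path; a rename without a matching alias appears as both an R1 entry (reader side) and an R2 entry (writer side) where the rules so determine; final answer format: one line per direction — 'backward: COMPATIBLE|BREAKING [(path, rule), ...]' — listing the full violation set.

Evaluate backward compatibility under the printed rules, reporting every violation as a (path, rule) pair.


backward: BREAKING [(contact.factor, R3)]

the writer's type comes first in each Account pair
backward analysis of Account with v2 as reader and v1 as writer:
  Geo -> Geo, writer required: contact aligns to contact
  string -> string, writer required: country aligns to country
  int32 -> int32, writer optional: quantity aligns to quantity
  bool -> bool, writer optional: archived aligns to archived
  float64 -> int32, writer required: contact.factor aligns to contact.factor
  writer contact.zip: unknown to reader
  rule R3 violated at contact.factor
  => backward: BREAKING (1)
ruling out the remaining Account differences:
  removed field zip from record Geo -> matters only for Account's forward compatibility — outside the asked direction


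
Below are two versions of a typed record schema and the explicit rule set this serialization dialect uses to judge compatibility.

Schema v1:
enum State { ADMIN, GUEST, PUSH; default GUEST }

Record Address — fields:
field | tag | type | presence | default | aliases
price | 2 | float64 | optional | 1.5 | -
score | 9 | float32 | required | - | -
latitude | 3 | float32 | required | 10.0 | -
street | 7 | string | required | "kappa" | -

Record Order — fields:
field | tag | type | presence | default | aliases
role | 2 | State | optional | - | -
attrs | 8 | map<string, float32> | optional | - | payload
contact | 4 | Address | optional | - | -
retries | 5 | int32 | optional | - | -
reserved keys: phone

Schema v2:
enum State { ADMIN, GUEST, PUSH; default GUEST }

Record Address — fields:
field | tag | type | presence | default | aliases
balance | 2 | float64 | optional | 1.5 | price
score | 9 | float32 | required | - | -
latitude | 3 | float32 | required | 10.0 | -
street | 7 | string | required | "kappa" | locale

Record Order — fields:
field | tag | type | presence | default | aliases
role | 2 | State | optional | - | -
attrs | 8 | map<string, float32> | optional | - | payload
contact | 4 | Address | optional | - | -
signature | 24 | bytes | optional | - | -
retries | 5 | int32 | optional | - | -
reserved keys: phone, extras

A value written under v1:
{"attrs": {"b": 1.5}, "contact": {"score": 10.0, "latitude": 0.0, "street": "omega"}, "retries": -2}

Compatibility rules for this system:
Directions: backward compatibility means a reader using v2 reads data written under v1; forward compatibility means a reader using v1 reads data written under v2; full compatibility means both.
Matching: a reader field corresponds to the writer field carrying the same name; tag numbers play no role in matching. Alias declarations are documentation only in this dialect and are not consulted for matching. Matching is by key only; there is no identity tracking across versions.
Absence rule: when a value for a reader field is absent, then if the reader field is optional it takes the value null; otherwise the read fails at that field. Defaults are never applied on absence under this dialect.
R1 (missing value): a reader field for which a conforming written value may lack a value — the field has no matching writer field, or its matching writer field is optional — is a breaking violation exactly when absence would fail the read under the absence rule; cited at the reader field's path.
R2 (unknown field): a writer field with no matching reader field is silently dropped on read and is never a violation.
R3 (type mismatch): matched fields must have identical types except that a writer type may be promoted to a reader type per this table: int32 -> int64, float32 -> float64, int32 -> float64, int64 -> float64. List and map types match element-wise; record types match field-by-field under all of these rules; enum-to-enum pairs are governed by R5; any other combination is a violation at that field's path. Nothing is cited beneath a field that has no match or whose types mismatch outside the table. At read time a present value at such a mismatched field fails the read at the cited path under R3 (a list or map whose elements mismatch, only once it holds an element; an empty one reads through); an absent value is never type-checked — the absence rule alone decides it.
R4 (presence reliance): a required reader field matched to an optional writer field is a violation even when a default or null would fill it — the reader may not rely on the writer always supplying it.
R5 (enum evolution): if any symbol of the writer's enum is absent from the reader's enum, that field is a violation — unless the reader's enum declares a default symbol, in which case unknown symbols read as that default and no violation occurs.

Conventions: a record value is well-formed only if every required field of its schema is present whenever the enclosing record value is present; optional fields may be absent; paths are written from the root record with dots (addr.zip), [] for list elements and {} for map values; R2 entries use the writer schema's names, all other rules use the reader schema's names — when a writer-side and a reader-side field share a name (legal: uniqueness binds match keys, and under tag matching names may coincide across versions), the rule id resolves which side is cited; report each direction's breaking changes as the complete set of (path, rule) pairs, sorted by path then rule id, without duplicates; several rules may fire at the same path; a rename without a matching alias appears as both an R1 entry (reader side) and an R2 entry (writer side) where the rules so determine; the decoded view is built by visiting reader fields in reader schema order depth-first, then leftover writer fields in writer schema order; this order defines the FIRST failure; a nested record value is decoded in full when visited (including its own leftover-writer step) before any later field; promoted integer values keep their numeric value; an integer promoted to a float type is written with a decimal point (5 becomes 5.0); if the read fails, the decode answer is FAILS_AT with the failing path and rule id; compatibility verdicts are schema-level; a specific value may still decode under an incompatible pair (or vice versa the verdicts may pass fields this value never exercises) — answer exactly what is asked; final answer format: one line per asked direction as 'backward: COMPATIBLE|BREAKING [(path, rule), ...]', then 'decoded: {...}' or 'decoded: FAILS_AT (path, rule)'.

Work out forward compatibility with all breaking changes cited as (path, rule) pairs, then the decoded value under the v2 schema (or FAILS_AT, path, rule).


arrows below run writer -> reader for Order
checking forward for Order: reader v1 against writer v2:
  writer optional, State -> State: reader role maps from writer role
  writer optional, map<string, float32> -> map<string, float32>: reader attrs maps from writer attrs
  writer optional, Address -> Address: reader contact maps from writer contact
  writer optional, int32 -> int32: reader retries maps from writer retries
  writer field signature has no reader counterpart
  no writer field matches reader contact.price
  writer required, float32 -> float32: reader contact.score maps from writer contact.score
  writer required, float32 -> float32: reader contact.latitude maps from writer contact.latitude
  writer required, string -> string: reader contact.street maps from writer contact.street
  writer field contact.balance has no reader counterpart
  => no violations; forward on Order: COMPATIBLE
migrating the Order value to v2:
  role := null (not supplied -> null)
  attrs := {"b": 1.5}
  contact.balance := null (not supplied -> null)
  contact.score := 10.0
  contact.latitude := 0.0
  contact.street := "omega"
  signature := null (not supplied -> null)
  retries := -2
  => decoded: {"role": null, "attrs": {"b": 1.5}, "contact": {"balance": null, "score": 10.0, "latitude": 0.0, "street": "omega"}, "signature": null, "retries": -2}

forward: COMPATIBLE []; decoded: {"role": null, "attrs": {"b": 1.5}, "contact": {"balance": null, "score": 10.0, "latitude": 0.0, "street": "omega"}, "signature": null, "retries": -2}


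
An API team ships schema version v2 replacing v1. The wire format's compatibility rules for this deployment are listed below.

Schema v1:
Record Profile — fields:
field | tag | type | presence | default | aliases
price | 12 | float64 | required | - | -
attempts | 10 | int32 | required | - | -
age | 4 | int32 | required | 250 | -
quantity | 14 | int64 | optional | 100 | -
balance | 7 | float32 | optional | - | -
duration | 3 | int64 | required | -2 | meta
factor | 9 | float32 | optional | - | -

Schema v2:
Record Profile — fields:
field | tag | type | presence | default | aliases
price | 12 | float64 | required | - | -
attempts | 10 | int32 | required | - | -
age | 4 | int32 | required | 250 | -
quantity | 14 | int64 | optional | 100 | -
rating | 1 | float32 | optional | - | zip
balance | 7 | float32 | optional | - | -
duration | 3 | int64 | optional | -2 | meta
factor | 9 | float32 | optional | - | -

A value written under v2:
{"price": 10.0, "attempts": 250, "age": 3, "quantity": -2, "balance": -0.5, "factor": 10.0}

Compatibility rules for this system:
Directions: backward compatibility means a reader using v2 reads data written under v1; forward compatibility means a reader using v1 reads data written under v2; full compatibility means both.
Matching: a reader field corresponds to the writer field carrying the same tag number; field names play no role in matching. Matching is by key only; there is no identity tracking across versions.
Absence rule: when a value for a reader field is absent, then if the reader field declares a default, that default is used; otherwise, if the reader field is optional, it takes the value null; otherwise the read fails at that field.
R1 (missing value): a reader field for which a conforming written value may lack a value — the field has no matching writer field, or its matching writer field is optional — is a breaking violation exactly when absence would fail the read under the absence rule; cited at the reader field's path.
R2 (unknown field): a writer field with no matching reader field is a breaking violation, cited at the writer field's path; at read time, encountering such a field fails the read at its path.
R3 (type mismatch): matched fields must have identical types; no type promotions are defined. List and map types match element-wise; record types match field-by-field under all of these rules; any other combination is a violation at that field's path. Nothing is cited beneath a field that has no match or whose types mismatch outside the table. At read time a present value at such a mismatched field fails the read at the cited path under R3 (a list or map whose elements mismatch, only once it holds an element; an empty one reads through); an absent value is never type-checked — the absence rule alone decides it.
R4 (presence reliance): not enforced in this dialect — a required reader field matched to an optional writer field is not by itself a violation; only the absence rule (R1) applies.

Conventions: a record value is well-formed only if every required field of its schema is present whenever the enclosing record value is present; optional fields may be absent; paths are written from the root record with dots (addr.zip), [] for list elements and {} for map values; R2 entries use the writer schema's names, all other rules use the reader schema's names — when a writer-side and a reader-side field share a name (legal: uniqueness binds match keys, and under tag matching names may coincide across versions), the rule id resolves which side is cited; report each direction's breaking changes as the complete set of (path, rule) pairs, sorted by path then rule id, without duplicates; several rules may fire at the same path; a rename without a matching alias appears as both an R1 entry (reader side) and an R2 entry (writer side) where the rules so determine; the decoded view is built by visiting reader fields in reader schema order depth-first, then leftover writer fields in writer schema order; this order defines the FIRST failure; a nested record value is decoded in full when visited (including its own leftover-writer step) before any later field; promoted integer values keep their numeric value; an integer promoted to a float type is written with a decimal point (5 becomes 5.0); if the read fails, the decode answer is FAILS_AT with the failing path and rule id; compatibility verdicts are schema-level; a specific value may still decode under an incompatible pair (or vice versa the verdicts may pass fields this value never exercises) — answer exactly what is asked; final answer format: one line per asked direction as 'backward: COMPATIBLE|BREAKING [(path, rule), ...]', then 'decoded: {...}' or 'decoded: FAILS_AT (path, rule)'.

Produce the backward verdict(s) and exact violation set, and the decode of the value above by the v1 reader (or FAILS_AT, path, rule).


arrows below run writer -> reader for Profile
backward pass over Profile, reader schema v2, writer schema v1:
  writer required, float64 -> float64: reader price maps from writer price
  writer required, int32 -> int32: reader attempts maps from writer attempts
  writer required, int32 -> int32: reader age maps from writer age
  writer optional, int64 -> int64: reader quantity maps from writer quantity
  rating has no writer counterpart
  writer optional, float32 -> float32: reader balance maps from writer balance
  writer required, int64 -> int64: reader duration maps from writer duration
  writer optional, float32 -> float32: reader factor maps from writer factor
  => backward verdict for Profile: COMPATIBLE, no violations
decode (reader v1):
  price := 10.0
  attempts := 250
  age := 3
  quantity := -2
  balance := -0.5
  duration := -2 (absent -> default)
  factor := 10.0
  => decoded: {"price": 10.0, "attempts": 250, "age": 3, "quantity": -2, "balance": -0.5, "duration": -2, "factor": 10.0}
remaining Profile differences; none change what is asked:
  field duration in record Profile: required changed to optional -> fires no rule on Profile, leaving the asked answer as it is
  added field rating to record Profile: optional float32, tag 1 (in v2 it sits immediately before balance) -> affects forward compatibility only, which is not asked

backward: COMPATIBLE []; decoded: {"price": 10.0, "attempts": 250, "age": 3, "quantity": -2, "balance": -0.5, "duration": -2, "factor": 10.0}


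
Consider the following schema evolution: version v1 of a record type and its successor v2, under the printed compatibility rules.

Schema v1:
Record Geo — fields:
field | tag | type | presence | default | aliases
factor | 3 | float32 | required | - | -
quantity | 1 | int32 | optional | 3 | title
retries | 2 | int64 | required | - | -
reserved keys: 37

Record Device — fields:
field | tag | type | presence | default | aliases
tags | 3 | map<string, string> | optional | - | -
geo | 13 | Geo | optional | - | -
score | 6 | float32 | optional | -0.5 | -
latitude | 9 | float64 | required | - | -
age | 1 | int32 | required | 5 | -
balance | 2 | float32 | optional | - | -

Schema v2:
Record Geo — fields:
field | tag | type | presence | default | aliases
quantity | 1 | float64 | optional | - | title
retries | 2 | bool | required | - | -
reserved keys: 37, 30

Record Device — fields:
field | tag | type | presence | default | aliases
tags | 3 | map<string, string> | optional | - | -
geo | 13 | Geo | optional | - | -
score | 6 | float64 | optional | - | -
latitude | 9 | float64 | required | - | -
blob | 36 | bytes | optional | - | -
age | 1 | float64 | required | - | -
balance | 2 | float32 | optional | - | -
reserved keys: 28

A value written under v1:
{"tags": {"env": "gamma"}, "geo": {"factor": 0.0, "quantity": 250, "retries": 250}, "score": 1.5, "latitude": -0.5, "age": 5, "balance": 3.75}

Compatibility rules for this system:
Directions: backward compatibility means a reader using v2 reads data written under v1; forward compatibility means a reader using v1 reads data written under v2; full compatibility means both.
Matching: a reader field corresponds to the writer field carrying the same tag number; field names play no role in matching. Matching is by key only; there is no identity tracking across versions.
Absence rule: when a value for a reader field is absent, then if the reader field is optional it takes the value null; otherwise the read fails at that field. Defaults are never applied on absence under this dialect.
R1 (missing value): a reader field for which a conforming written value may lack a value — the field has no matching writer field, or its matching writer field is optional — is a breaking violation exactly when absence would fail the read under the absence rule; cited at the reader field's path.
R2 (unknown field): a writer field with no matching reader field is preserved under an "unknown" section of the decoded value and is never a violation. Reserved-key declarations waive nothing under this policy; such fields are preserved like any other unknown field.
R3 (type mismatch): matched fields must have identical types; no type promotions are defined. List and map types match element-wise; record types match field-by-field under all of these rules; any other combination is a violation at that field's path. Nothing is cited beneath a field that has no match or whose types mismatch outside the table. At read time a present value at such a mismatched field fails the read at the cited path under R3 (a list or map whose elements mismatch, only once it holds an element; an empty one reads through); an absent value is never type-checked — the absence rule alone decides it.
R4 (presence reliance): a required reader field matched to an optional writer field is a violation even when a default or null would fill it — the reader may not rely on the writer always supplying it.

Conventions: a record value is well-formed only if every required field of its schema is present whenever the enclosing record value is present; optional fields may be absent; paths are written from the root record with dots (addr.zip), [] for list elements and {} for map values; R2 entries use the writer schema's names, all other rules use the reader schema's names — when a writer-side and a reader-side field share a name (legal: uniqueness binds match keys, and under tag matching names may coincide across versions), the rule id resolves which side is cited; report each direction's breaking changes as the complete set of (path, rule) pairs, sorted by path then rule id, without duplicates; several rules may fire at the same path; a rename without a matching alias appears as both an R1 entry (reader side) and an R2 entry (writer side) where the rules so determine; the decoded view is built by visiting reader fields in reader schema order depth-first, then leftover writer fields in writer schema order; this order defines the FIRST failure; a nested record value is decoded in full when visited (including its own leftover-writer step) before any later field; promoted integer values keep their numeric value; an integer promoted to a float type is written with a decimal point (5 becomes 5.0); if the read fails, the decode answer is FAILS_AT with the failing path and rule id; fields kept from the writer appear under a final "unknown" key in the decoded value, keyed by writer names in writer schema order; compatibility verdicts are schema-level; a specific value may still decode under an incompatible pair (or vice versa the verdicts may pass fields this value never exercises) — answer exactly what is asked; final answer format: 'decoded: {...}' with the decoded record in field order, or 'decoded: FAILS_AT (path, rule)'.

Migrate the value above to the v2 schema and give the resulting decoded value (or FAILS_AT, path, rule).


the writer's type comes first in each Device pair
decode walk for Device under reader schema v2:
  tags := {"env": "gamma"}
  read fails at geo.quantity under R3
  => FAILS_AT (geo.quantity, R3)
the other Device changes do not affect what is asked:
  field score in record Device: type float32 changed to float64 (its default is dropped) -> affects the rule determinations only; this particular Device value decodes identically
  removed field factor from record Geo -> affects the rule determinations only; this particular Device value decodes identically
  field retries in record Geo: type int64 changed to bool -> affects the rule determinations only; this particular Device value decodes identically
  added field blob to record Device: optional bytes, tag 36 (in v2 it sits immediately before age) -> fires no rule on Device under this dialect and leaves the result unchanged
  field age in record Device: type int32 changed to float64 (its default is dropped) -> affects the rule determinations only; this particular Device value decodes identically

decoded: FAILS_AT (geo.quantity, R3)


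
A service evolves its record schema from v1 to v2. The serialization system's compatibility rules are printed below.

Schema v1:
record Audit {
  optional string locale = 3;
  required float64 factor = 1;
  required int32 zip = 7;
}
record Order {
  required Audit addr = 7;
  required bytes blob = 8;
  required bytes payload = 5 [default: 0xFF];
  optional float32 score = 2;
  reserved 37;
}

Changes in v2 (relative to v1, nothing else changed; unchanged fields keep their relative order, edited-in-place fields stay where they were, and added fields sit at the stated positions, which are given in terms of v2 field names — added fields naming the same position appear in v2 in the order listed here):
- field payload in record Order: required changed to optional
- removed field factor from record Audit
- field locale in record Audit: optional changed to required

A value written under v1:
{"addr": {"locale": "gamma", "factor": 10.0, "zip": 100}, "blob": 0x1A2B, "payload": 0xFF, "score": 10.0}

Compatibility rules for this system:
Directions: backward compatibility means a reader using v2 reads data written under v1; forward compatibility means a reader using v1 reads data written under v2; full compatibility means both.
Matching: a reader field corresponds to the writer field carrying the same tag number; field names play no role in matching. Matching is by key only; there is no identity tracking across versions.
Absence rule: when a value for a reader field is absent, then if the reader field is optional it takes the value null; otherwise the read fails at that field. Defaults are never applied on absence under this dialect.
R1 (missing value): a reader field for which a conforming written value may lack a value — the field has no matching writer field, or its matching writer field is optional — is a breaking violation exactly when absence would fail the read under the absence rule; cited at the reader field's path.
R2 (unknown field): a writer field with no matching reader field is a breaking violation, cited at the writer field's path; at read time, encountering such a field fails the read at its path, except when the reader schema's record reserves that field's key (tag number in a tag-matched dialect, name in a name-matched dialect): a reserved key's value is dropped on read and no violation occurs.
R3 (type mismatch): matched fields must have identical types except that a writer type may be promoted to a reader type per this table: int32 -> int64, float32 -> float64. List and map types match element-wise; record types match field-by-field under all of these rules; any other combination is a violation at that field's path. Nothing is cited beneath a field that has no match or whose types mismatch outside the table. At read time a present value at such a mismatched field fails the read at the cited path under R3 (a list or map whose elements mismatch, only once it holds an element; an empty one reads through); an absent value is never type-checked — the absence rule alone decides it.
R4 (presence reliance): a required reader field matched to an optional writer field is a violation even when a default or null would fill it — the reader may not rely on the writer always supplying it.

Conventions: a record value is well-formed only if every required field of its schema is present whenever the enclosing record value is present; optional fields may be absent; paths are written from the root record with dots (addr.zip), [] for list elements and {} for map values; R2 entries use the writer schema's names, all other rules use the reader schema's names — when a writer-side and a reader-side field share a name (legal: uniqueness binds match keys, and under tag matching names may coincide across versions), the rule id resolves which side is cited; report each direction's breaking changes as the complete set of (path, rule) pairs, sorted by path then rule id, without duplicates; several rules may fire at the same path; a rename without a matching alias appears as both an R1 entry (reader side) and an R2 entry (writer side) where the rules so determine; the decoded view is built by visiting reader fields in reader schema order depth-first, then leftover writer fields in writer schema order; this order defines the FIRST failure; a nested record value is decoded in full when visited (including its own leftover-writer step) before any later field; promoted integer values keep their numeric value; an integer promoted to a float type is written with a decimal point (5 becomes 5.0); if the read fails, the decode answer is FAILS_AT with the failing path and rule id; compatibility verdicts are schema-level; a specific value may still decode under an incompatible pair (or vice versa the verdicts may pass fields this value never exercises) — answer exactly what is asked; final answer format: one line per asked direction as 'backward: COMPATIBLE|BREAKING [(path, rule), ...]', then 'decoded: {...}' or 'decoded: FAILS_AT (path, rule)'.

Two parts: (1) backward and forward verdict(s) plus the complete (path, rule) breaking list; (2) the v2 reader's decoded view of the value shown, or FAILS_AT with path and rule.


backward: BREAKING [(addr.factor, R2), (addr.locale, R1), (addr.locale, R4)]; forward: BREAKING [(addr.factor, R1), (payload, R1), (payload, R4)]; decoded: FAILS_AT (addr.factor, R2)

arrows below run writer -> reader for Order
checking backward for Order: reader v2 against writer v1:
  writer required, Audit -> Audit: reader addr maps from writer addr
  writer required, bytes -> bytes: reader blob maps from writer blob
  writer required, bytes -> bytes: reader payload maps from writer payload
  writer optional, float32 -> float32: reader score maps from writer score
  writer optional, string -> string: reader addr.locale maps from writer addr.locale
  writer required, int32 -> int32: reader addr.zip maps from writer addr.zip
  addr.factor (writer side), unknown to reader
  R2 fires at addr.factor
  R1 fires at addr.locale
  R4 fires at addr.locale
  backward on Order therefore BREAKING (3)
checking forward for Order: reader v1 against writer v2:
  writer required, Audit -> Audit: reader addr maps from writer addr
  writer required, bytes -> bytes: reader blob maps from writer blob
  writer optional, bytes -> bytes: reader payload maps from writer payload
  writer optional, float32 -> float32: reader score maps from writer score
  writer required, string -> string: reader addr.locale maps from writer addr.locale
  addr.factor: no writer match
  writer required, int32 -> int32: reader addr.zip maps from writer addr.zip
  R1 fires at addr.factor
  R1 fires at payload
  R4 fires at payload
  forward on Order therefore BREAKING (3)
decoding the Order value with the v2 reader:
  addr.locale := "gamma"
  addr.zip := 100
  read fails at addr.factor under R2 (unknown field)
  => FAILS_AT (addr.factor, R2)


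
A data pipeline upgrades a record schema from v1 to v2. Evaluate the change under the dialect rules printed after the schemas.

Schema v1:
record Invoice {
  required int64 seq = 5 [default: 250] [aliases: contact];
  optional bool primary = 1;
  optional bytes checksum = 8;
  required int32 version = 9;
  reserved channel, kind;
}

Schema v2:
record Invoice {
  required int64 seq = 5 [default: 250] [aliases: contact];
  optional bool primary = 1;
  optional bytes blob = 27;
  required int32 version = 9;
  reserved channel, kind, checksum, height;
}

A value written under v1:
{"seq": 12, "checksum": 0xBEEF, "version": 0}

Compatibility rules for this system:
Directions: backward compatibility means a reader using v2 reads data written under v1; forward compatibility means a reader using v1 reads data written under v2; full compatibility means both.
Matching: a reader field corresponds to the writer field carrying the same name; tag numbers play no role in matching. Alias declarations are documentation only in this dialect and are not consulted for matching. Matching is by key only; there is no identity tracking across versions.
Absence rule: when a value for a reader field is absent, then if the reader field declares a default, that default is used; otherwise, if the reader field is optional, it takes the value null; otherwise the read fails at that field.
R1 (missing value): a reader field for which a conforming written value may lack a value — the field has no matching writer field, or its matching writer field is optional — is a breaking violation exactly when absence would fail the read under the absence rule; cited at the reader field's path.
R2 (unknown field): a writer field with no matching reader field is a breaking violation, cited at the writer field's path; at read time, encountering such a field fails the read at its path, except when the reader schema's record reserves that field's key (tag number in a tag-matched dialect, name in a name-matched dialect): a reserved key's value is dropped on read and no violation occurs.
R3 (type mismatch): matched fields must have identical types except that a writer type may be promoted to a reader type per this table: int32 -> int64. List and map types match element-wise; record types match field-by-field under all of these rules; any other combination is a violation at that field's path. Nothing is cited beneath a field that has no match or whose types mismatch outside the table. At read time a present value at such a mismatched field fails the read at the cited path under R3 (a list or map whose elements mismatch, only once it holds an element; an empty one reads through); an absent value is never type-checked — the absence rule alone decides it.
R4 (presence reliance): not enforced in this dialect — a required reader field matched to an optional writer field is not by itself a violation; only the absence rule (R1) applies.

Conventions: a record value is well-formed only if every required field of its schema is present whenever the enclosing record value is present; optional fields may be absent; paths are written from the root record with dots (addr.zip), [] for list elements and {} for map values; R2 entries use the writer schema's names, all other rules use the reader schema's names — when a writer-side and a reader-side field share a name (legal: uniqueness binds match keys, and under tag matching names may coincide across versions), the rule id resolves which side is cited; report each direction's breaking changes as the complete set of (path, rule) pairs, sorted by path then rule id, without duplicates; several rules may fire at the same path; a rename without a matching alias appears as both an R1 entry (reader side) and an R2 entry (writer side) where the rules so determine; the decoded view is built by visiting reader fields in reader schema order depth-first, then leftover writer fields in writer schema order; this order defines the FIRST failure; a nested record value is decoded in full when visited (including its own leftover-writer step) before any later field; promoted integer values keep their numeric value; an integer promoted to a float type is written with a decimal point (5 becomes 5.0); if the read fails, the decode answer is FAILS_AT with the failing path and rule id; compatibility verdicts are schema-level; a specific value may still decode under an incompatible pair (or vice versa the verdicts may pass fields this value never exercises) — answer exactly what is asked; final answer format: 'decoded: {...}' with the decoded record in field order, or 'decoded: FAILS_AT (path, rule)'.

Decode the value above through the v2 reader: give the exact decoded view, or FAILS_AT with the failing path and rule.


decoded: {"seq": 12, "primary": null, "blob": null, "version": 0}

the writer's type comes first in each Invoice pair
decode walk for Invoice under reader schema v2:
  seq := 12
  primary := null (missing; optional => null)
  blob := null (missing; optional => null)
  version := 0
  writer checksum: reserved -> dropped
  => decoded: {"seq": 12, "primary": null, "blob": null, "version": 0}


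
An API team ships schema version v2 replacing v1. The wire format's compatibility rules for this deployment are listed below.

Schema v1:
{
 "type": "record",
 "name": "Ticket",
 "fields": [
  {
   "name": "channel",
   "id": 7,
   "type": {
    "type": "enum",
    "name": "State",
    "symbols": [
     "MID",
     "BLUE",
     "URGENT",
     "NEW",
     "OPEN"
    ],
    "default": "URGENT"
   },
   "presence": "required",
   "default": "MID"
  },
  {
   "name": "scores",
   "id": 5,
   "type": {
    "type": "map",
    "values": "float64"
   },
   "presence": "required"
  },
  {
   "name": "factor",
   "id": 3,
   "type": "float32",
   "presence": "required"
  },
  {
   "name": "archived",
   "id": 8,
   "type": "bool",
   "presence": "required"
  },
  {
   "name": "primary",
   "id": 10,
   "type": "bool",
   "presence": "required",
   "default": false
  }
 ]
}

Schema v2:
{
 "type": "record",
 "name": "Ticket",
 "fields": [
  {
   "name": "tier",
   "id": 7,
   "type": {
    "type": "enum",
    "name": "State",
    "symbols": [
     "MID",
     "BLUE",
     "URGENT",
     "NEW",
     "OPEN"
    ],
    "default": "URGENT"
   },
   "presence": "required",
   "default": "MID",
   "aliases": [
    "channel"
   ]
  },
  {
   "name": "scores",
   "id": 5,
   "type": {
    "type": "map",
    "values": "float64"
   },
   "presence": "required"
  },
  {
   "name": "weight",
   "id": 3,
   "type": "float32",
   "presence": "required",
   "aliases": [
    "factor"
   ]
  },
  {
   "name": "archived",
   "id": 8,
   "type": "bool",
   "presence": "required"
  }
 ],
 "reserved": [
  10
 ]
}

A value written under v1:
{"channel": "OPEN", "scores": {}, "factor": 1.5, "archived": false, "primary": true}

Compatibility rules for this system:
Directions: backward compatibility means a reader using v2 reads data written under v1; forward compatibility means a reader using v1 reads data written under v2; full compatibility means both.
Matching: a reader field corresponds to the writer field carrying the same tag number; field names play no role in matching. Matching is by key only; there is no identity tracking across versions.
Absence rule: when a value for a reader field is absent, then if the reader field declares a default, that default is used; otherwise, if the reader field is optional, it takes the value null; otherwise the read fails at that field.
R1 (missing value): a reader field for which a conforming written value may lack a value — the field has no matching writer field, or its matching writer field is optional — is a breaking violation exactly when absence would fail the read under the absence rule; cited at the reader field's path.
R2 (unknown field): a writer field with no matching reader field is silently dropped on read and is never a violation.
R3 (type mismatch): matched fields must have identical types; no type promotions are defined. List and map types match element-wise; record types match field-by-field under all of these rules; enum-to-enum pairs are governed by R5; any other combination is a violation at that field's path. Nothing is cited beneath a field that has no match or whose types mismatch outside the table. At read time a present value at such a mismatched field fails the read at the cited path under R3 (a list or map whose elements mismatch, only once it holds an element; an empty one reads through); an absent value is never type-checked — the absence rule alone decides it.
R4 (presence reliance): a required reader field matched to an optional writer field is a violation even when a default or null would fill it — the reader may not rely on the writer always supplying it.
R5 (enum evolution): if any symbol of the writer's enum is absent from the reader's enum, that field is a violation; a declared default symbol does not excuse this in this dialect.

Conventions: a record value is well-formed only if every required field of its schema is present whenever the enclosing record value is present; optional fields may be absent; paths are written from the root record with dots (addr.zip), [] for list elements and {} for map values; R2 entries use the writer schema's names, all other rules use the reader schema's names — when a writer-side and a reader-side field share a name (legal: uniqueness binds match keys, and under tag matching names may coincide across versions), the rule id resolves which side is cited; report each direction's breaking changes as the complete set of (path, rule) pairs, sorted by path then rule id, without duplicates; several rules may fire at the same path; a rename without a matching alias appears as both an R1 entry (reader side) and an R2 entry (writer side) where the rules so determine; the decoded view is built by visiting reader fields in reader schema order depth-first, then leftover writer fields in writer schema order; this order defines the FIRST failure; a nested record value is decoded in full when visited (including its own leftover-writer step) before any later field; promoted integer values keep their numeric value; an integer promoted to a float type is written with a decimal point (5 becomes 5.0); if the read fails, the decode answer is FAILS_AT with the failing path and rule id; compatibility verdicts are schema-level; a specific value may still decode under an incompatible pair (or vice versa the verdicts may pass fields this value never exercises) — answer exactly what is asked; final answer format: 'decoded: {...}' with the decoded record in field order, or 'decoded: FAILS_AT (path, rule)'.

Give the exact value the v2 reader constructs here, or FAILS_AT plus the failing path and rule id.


decoded: {"tier": "OPEN", "scores": {}, "weight": 1.5, "archived": false}

arrows below run writer -> reader for Ticket
decode (reader v2):
  tier := "OPEN" (from writer channel)
  scores := {}
  weight := 1.5 (from writer factor)
  archived := false
  writer primary: unmatched, discarded
  => decoded: {"tier": "OPEN", "scores": {}, "weight": 1.5, "archived": false}
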